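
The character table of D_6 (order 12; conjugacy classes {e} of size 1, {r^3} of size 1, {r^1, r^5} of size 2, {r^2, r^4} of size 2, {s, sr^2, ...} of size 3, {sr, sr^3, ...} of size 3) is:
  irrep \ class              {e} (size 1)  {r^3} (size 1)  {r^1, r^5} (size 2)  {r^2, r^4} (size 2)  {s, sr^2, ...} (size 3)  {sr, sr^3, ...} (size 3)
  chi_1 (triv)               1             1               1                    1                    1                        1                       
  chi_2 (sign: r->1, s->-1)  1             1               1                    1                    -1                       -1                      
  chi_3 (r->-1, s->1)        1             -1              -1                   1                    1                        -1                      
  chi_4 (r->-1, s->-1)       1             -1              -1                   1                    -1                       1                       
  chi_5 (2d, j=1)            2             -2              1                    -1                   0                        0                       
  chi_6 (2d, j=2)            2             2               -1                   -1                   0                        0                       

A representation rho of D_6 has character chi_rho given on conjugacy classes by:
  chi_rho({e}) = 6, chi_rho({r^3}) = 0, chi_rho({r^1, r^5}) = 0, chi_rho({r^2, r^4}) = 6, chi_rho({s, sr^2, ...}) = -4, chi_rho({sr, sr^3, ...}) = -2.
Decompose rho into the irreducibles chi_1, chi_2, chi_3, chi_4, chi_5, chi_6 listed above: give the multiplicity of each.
Multiplicities: chi_1: 0, chi_2: 3, chi_3: 1, chi_4: 2, chi_5: 0, chi_6: 0.

Proof sketch: Use <chi_rho, chi> = (1/|G|) sum_C |C| * chi_rho(C) * conj(chi(C)) with |G| = 12 for each irreducible chi in the table:
  <chi_rho, chi_1> = (1/12)[1*(6)*conj(1) + 1*(0)*conj(1) + 2*(0)*conj(1) + 2*(6)*conj(1) + 3*(-4)*conj(1) + 3*(-2)*conj(1)]
      = (1/12)[(6) + (0) + (0) + (12) + (-12) + (-6)] = 0/12 = 0
  <chi_rho, chi_2> = (1/12)[1*(6)*conj(1) + 1*(0)*conj(1) + 2*(0)*conj(1) + 2*(6)*conj(1) + 3*(-4)*conj(-1) + 3*(-2)*conj(-1)]
      = (1/12)[(6) + (0) + (0) + (12) + (12) + (6)] = 36/12 = 3
  <chi_rho, chi_3> = (1/12)[1*(6)*conj(1) + 1*(0)*conj(-1) + 2*(0)*conj(-1) + 2*(6)*conj(1) + 3*(-4)*conj(1) + 3*(-2)*conj(-1)]
      = (1/12)[(6) + (0) + (0) + (12) + (-12) + (6)] = 12/12 = 1
  <chi_rho, chi_4> = (1/12)[1*(6)*conj(1) + 1*(0)*conj(-1) + 2*(0)*conj(-1) + 2*(6)*conj(1) + 3*(-4)*conj(-1) + 3*(-2)*conj(1)]
      = (1/12)[(6) + (0) + (0) + (12) + (12) + (-6)] = 24/12 = 2
  <chi_rho, chi_5> = (1/12)[1*(6)*conj(2) + 1*(0)*conj(-2) + 2*(0)*conj(1) + 2*(6)*conj(-1) + 3*(-4)*conj(0) + 3*(-2)*conj(0)]
      = (1/12)[(12) + (0) + (0) + (-12) + (0) + (0)] = 0/12 = 0
  <chi_rho, chi_6> = (1/12)[1*(6)*conj(2) + 1*(0)*conj(2) + 2*(0)*conj(-1) + 2*(6)*conj(-1) + 3*(-4)*conj(0) + 3*(-2)*conj(0)]
      = (1/12)[(12) + (0) + (0) + (-12) + (0) + (0)] = 0/12 = 0
Dimension check: dim(rho) = sum (mult * dim) = 0*1 + 3*1 + 1*1 + 2*1 + 0*2 + 0*2 = 6 = chi_rho(e) = 6.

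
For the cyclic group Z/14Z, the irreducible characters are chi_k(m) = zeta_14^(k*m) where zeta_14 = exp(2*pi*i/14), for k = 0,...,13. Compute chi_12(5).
chi_12(5) = zeta_14^60 = exp(4*I*pi/7)

Derivation: chi_12(5) = zeta_14^(12*5) = zeta_14^60. Since zeta_14^14 = 1, this equals zeta_14^4 = exp(2*pi*i*4/14) = exp(4*I*pi/7).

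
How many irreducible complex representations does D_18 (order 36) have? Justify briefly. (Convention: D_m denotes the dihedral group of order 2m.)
12

Why: The number of irreducible complex representations of a finite group equals its number of conjugacy classes. D_18 has 12 conjugacy classes (n/2 + 3 for n even), so D_18 (order 36) has exactly 12 irreducible complex representations.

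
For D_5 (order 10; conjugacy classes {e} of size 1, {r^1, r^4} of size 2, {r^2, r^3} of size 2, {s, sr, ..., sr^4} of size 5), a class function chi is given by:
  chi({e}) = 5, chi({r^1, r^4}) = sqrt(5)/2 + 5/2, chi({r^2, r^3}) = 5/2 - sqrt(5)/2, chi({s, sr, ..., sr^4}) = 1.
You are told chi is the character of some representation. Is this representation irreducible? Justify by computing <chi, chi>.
Not irreducible (reducible): <chi, chi> = 6 > 1.

Working: <chi, chi> = (1/|G|) sum_C |C| * |chi(C)|^2 = (1/10)[1*|5|^2 + 2*|sqrt(5)/2 + 5/2|^2 + 2*|5/2 - sqrt(5)/2|^2 + 5*|1|^2]
  = (1/10)[(25) + (5*sqrt(5) + 15) + (15 - 5*sqrt(5)) + (5)] = 60/10 = 6.
A character is irreducible iff <chi, chi> = 1, so this representation is reducible.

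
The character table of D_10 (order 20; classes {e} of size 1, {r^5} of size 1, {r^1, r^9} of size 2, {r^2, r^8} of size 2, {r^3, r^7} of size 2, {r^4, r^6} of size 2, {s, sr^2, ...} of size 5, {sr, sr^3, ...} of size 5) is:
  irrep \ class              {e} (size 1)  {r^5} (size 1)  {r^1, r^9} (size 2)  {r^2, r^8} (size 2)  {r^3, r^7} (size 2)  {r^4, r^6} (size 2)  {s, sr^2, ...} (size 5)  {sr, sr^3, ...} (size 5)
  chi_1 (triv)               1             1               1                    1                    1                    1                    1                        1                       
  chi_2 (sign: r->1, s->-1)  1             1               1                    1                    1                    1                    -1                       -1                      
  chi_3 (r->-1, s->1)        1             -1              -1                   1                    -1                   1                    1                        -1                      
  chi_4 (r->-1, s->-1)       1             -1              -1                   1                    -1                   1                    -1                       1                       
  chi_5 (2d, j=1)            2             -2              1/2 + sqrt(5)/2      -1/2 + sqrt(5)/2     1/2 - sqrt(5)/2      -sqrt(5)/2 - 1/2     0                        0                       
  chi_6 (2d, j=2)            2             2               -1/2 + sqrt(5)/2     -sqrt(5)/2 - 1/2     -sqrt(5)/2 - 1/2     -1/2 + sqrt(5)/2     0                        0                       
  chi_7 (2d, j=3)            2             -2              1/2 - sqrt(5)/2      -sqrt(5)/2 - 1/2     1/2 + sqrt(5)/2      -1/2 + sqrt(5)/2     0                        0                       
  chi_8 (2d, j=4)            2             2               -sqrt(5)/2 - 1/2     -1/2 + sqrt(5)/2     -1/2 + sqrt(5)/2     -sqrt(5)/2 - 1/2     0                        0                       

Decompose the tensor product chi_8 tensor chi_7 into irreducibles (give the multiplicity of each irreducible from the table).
chi_8 tensor chi_7 = chi_5 + chi_7 (all other irreducibles have multiplicity 0).

The character of a tensor product is the pointwise product (chi_8 * chi_7)(C) = chi_8(C) * chi_7(C):
  {e}: (2)*(2), {r^5}: (2)*(-2), {r^1, r^9}: (-sqrt(5)/2 - 1/2)*(1/2 - sqrt(5)/2), {r^2, r^8}: (-1/2 + sqrt(5)/2)*(-sqrt(5)/2 - 1/2), {r^3, r^7}: (-1/2 + sqrt(5)/2)*(1/2 + sqrt(5)/2), {r^4, r^6}: (-sqrt(5)/2 - 1/2)*(-1/2 + sqrt(5)/2), {s, sr^2, ...}: (0)*(0), {sr, sr^3, ...}: (0)*(0)
so (chi_8 * chi_7) takes values
  {e} -> 4, {r^5} -> -4, {r^1, r^9} -> 1, {r^2, r^8} -> -1, {r^3, r^7} -> 1, {r^4, r^6} -> -1, {s, sr^2, ...} -> 0, {sr, sr^3, ...} -> 0.
Now take the inner product of this character with each irreducible chi from the table, <chi_8*chi_7, chi> = (1/20) sum_C |C| (chi_8*chi_7)(C) conj(chi(C)):
  <chi_8*chi_7, chi_1> = (1/20)[1*(4)*conj(1) + 1*(-4)*conj(1) + 2*(1)*conj(1) + 2*(-1)*conj(1) + 2*(1)*conj(1) + 2*(-1)*conj(1) + 5*(0)*conj(1) + 5*(0)*conj(1)]
      = (1/20)[(4) + (-4) + (2) + (-2) + (2) + (-2) + (0) + (0)] = 0/20 = 0
  <chi_8*chi_7, chi_2> = (1/20)[1*(4)*conj(1) + 1*(-4)*conj(1) + 2*(1)*conj(1) + 2*(-1)*conj(1) + 2*(1)*conj(1) + 2*(-1)*conj(1) + 5*(0)*conj(-1) + 5*(0)*conj(-1)]
      = (1/20)[(4) + (-4) + (2) + (-2) + (2) + (-2) + (0) + (0)] = 0/20 = 0
  <chi_8*chi_7, chi_3> = (1/20)[1*(4)*conj(1) + 1*(-4)*conj(-1) + 2*(1)*conj(-1) + 2*(-1)*conj(1) + 2*(1)*conj(-1) + 2*(-1)*conj(1) + 5*(0)*conj(1) + 5*(0)*conj(-1)]
      = (1/20)[(4) + (4) + (-2) + (-2) + (-2) + (-2) + (0) + (0)] = 0/20 = 0
  <chi_8*chi_7, chi_4> = (1/20)[1*(4)*conj(1) + 1*(-4)*conj(-1) + 2*(1)*conj(-1) + 2*(-1)*conj(1) + 2*(1)*conj(-1) + 2*(-1)*conj(1) + 5*(0)*conj(-1) + 5*(0)*conj(1)]
      = (1/20)[(4) + (4) + (-2) + (-2) + (-2) + (-2) + (0) + (0)] = 0/20 = 0
  <chi_8*chi_7, chi_5> = (1/20)[1*(4)*conj(2) + 1*(-4)*conj(-2) + 2*(1)*conj(1/2 + sqrt(5)/2) + 2*(-1)*conj(-1/2 + sqrt(5)/2) + 2*(1)*conj(1/2 - sqrt(5)/2) + 2*(-1)*conj(-sqrt(5)/2 - 1/2) + 5*(0)*conj(0) + 5*(0)*conj(0)]
      = (1/20)[(8) + (8) + (1 + sqrt(5)) + (1 - sqrt(5)) + (1 - sqrt(5)) + (1 + sqrt(5)) + (0) + (0)] = 20/20 = 1
  <chi_8*chi_7, chi_6> = (1/20)[1*(4)*conj(2) + 1*(-4)*conj(2) + 2*(1)*conj(-1/2 + sqrt(5)/2) + 2*(-1)*conj(-sqrt(5)/2 - 1/2) + 2*(1)*conj(-sqrt(5)/2 - 1/2) + 2*(-1)*conj(-1/2 + sqrt(5)/2) + 5*(0)*conj(0) + 5*(0)*conj(0)]
      = (1/20)[(8) + (-8) + (-1 + sqrt(5)) + (1 + sqrt(5)) + (-sqrt(5) - 1) + (1 - sqrt(5)) + (0) + (0)] = 0/20 = 0
  <chi_8*chi_7, chi_7> = (1/20)[1*(4)*conj(2) + 1*(-4)*conj(-2) + 2*(1)*conj(1/2 - sqrt(5)/2) + 2*(-1)*conj(-sqrt(5)/2 - 1/2) + 2*(1)*conj(1/2 + sqrt(5)/2) + 2*(-1)*conj(-1/2 + sqrt(5)/2) + 5*(0)*conj(0) + 5*(0)*conj(0)]
      = (1/20)[(8) + (8) + (1 - sqrt(5)) + (1 + sqrt(5)) + (1 + sqrt(5)) + (1 - sqrt(5)) + (0) + (0)] = 20/20 = 1
  <chi_8*chi_7, chi_8> = (1/20)[1*(4)*conj(2) + 1*(-4)*conj(2) + 2*(1)*conj(-sqrt(5)/2 - 1/2) + 2*(-1)*conj(-1/2 + sqrt(5)/2) + 2*(1)*conj(-1/2 + sqrt(5)/2) + 2*(-1)*conj(-sqrt(5)/2 - 1/2) + 5*(0)*conj(0) + 5*(0)*conj(0)]
      = (1/20)[(8) + (-8) + (-sqrt(5) - 1) + (1 - sqrt(5)) + (-1 + sqrt(5)) + (1 + sqrt(5)) + (0) + (0)] = 0/20 = 0
Hence the multiplicities are chi_5: 1, chi_7: 1. Dimension check: dim(chi_8)*dim(chi_7) = 2*2 = 4 and sum (mult * dim) = 1*2 + 1*2 = 4.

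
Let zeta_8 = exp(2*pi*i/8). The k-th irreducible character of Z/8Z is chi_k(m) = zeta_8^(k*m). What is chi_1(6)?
chi_1(6) = zeta_8^6 = -I

Reasoning: chi_1(6) = zeta_8^(1*6) = zeta_8^6. Since zeta_8^8 = 1, this equals zeta_8^6 = exp(2*pi*i*6/8) = -I.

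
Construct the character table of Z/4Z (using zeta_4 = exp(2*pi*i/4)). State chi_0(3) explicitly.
Character table of Z/4Z (irreps indexed chi_0,...,chi_3 with chi_k(m) = zeta_4^(k*m), zeta_4 = exp(2*pi*i/4)):
  irrep \ class  {0} (size 1)  {1} (size 1)  {2} (size 1)  {3} (size 1)
  chi_0          1             1             1             1           
  chi_1          1             I             -1            -I          
  chi_2          1             -1            1             -1          
  chi_3          1             -I            -1            I           

Spot check: chi_0(3) = zeta_4^(0*3) = zeta_4^0 = 1.

Reasoning: Z/4Z is abelian, so all 4 irreducible complex representations are 1-dimensional. They are given by chi_k(m) = zeta_4^(k*m) for k = 0,...,3. Row orthogonality: sum_m chi_k(m) conj(chi_l(m)) = 4 * [k = l].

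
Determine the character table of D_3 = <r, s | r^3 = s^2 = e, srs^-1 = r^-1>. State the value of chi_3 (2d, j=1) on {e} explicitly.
Conjugacy classes: {e} of size 1, {r^1, r^2} of size 2, {s, sr, ..., sr^2} of size 3.
Character table:
  irrep \ class              {e} (size 1)  {r^1, r^2} (size 2)  {s, sr, ..., sr^2} (size 3)
  chi_1 (triv)               1             1                    1                          
  chi_2 (sign: r->1, s->-1)  1             1                    -1                         
  chi_3 (2d, j=1)            2             -1                   0                          

Spot check: chi_3 (2d, j=1) on {e} = 2.

D_3 has order 2*3 = 6 with 3 conjugacy classes, hence 3 irreducibles. Sum of squared dims 1 + 1 + 4 = 6 = |G|. Linear characters come from the abelianisation; the 2-dimensional irreps have character r^k -> 2*cos(2*pi*j*k/3), reflections -> 0.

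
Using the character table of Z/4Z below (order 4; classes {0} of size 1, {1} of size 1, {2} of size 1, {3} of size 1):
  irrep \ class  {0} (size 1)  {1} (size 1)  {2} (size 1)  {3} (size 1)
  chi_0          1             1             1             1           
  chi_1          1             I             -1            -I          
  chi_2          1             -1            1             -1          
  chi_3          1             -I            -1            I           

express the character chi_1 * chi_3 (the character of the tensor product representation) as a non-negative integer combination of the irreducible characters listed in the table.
chi_1 tensor chi_3 = chi_0 (all other irreducibles have multiplicity 0).

Working: The character of a tensor product is the pointwise product (chi_1 * chi_3)(C) = chi_1(C) * chi_3(C):
  {0}: (1)*(1), {1}: (I)*(-I), {2}: (-1)*(-1), {3}: (-I)*(I)
so (chi_1 * chi_3) takes values
  {0} -> 1, {1} -> 1, {2} -> 1, {3} -> 1.
Now take the inner product of this character with each irreducible chi from the table, <chi_1*chi_3, chi> = (1/4) sum_C |C| (chi_1*chi_3)(C) conj(chi(C)):
  <chi_1*chi_3, chi_0> = (1/4)[1*(1)*conj(1) + 1*(1)*conj(1) + 1*(1)*conj(1) + 1*(1)*conj(1)]
      = (1/4)[(1) + (1) + (1) + (1)] = 4/4 = 1
  <chi_1*chi_3, chi_1> = (1/4)[1*(1)*conj(1) + 1*(1)*conj(I) + 1*(1)*conj(-1) + 1*(1)*conj(-I)]
      = (1/4)[(1) + (-I) + (-1) + (I)] = 0/4 = 0
  <chi_1*chi_3, chi_2> = (1/4)[1*(1)*conj(1) + 1*(1)*conj(-1) + 1*(1)*conj(1) + 1*(1)*conj(-1)]
      = (1/4)[(1) + (-1) + (1) + (-1)] = 0/4 = 0
  <chi_1*chi_3, chi_3> = (1/4)[1*(1)*conj(1) + 1*(1)*conj(-I) + 1*(1)*conj(-1) + 1*(1)*conj(I)]
      = (1/4)[(1) + (I) + (-1) + (-I)] = 0/4 = 0
(Exp terms are combined using exp(i*s)*conj(exp(i*t)) = exp(i*(s-t)), and sums of them are collapsed using the identity that for every m > 1 the m distinct m-th roots of unity sum to 0, e.g. 1 + exp(2*I*pi/3) + exp(-2*I*pi/3) = 0.)
Hence the multiplicities are chi_0: 1. Dimension check: dim(chi_1)*dim(chi_3) = 1*1 = 1 and sum (mult * dim) = 1*1 = 1.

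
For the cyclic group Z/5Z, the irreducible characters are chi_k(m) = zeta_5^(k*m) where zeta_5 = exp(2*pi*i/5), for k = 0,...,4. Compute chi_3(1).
chi_3(1) = zeta_5^3 = exp(-4*I*pi/5)

Justification: chi_3(1) = zeta_5^(3*1) = zeta_5^3. Since zeta_5^5 = 1, this equals zeta_5^3 = exp(2*pi*i*3/5) = exp(-4*I*pi/5).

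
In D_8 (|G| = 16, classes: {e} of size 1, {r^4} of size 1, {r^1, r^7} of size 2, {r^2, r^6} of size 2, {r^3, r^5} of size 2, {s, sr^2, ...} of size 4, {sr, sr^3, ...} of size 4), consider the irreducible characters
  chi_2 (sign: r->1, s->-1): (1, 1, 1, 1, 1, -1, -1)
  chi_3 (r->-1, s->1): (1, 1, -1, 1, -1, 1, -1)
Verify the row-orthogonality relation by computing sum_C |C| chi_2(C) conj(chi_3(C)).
Sum = 0; so <chi_2, chi_3> = 0 (distinct irreducibles are orthogonal).

Solution. Compute term by term over conjugacy classes (|C| * chi_2(C) * conj(chi_3(C))):
  1*(1)*conj(1) + 1*(1)*conj(1) + 2*(1)*conj(-1) + 2*(1)*conj(1) + 2*(1)*conj(-1) + 4*(-1)*conj(1) + 4*(-1)*conj(-1)
  = (1) + (1) + (-2) + (2) + (-2) + (-4) + (4)
  = 0.
Dividing by |G| = 16 gives 0/16 = 0, matching the row-orthogonality relation <chi_2, chi_3> = [chi_2 = chi_3].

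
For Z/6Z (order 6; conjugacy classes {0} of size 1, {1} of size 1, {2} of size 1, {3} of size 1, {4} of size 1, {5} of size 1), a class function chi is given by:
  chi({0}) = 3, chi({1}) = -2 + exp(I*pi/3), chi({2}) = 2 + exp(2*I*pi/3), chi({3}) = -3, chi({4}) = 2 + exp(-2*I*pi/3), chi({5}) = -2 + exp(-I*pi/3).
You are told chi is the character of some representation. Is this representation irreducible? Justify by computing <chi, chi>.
Not irreducible (reducible): <chi, chi> = 5 > 1.

Argument: <chi, chi> = (1/|G|) sum_C |C| * |chi(C)|^2 = (1/6)[1*|3|^2 + 1*|-2 + exp(I*pi/3)|^2 + 1*|2 + exp(2*I*pi/3)|^2 + 1*|-3|^2 + 1*|2 + exp(-2*I*pi/3)|^2 + 1*|-2 + exp(-I*pi/3)|^2]
  = (1/6)[(9) + (3) + (3) + (9) + (3) + (3)] = 30/6 = 5.
(Exp terms are combined using exp(i*s)*conj(exp(i*t)) = exp(i*(s-t)), and sums of them are collapsed using the identity that for every m > 1 the m distinct m-th roots of unity sum to 0, e.g. 1 + exp(2*I*pi/3) + exp(-2*I*pi/3) = 0.)
A character is irreducible iff <chi, chi> = 1, so this representation is reducible.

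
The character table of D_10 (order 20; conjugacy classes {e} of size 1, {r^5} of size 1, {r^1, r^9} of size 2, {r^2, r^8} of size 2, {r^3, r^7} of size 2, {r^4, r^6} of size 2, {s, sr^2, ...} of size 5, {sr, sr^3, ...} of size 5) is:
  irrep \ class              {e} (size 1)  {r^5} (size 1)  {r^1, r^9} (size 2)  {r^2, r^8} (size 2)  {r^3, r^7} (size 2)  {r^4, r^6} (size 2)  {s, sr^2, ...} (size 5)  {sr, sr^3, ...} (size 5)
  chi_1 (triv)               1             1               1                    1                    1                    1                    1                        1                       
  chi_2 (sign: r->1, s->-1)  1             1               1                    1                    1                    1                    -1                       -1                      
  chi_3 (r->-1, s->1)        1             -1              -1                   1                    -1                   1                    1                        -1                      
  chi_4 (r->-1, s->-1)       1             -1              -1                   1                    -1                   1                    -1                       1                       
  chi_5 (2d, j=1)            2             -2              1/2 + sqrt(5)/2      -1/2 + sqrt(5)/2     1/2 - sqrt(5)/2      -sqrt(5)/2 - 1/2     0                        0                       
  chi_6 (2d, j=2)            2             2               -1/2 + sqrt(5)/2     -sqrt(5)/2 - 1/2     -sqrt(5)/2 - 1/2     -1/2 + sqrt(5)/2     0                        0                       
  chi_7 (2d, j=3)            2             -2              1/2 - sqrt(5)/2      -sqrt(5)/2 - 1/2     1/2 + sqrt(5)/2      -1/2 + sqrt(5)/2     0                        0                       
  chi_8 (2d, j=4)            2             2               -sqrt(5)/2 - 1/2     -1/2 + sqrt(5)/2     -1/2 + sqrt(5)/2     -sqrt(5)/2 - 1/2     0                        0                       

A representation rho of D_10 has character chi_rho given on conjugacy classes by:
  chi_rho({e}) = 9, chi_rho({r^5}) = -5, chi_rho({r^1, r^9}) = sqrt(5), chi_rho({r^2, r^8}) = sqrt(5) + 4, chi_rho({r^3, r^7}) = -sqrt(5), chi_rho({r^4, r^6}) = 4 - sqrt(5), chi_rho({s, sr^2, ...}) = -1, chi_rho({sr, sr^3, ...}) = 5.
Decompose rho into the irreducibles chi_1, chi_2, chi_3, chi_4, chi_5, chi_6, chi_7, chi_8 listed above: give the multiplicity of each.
Multiplicities: chi_1: 2, chi_2: 0, chi_3: 0, chi_4: 3, chi_5: 2, chi_6: 0, chi_7: 0, chi_8: 0.

Solution. Use <chi_rho, chi> = (1/|G|) sum_C |C| * chi_rho(C) * conj(chi(C)) with |G| = 20 for each irreducible chi in the table:
  <chi_rho, chi_1> = (1/20)[1*(9)*conj(1) + 1*(-5)*conj(1) + 2*(sqrt(5))*conj(1) + 2*(sqrt(5) + 4)*conj(1) + 2*(-sqrt(5))*conj(1) + 2*(4 - sqrt(5))*conj(1) + 5*(-1)*conj(1) + 5*(5)*conj(1)]
      = (1/20)[(9) + (-5) + (2*sqrt(5)) + (2*sqrt(5) + 8) + (-2*sqrt(5)) + (8 - 2*sqrt(5)) + (-5) + (25)] = 40/20 = 2
  <chi_rho, chi_2> = (1/20)[1*(9)*conj(1) + 1*(-5)*conj(1) + 2*(sqrt(5))*conj(1) + 2*(sqrt(5) + 4)*conj(1) + 2*(-sqrt(5))*conj(1) + 2*(4 - sqrt(5))*conj(1) + 5*(-1)*conj(-1) + 5*(5)*conj(-1)]
      = (1/20)[(9) + (-5) + (2*sqrt(5)) + (2*sqrt(5) + 8) + (-2*sqrt(5)) + (8 - 2*sqrt(5)) + (5) + (-25)] = 0/20 = 0
  <chi_rho, chi_3> = (1/20)[1*(9)*conj(1) + 1*(-5)*conj(-1) + 2*(sqrt(5))*conj(-1) + 2*(sqrt(5) + 4)*conj(1) + 2*(-sqrt(5))*conj(-1) + 2*(4 - sqrt(5))*conj(1) + 5*(-1)*conj(1) + 5*(5)*conj(-1)]
      = (1/20)[(9) + (5) + (-2*sqrt(5)) + (2*sqrt(5) + 8) + (2*sqrt(5)) + (8 - 2*sqrt(5)) + (-5) + (-25)] = 0/20 = 0
  <chi_rho, chi_4> = (1/20)[1*(9)*conj(1) + 1*(-5)*conj(-1) + 2*(sqrt(5))*conj(-1) + 2*(sqrt(5) + 4)*conj(1) + 2*(-sqrt(5))*conj(-1) + 2*(4 - sqrt(5))*conj(1) + 5*(-1)*conj(-1) + 5*(5)*conj(1)]
      = (1/20)[(9) + (5) + (-2*sqrt(5)) + (2*sqrt(5) + 8) + (2*sqrt(5)) + (8 - 2*sqrt(5)) + (5) + (25)] = 60/20 = 3
  <chi_rho, chi_5> = (1/20)[1*(9)*conj(2) + 1*(-5)*conj(-2) + 2*(sqrt(5))*conj(1/2 + sqrt(5)/2) + 2*(sqrt(5) + 4)*conj(-1/2 + sqrt(5)/2) + 2*(-sqrt(5))*conj(1/2 - sqrt(5)/2) + 2*(4 - sqrt(5))*conj(-sqrt(5)/2 - 1/2) + 5*(-1)*conj(0) + 5*(5)*conj(0)]
      = (1/20)[(18) + (10) + (sqrt(5) + 5) + (1 + 3*sqrt(5)) + (5 - sqrt(5)) + (1 - 3*sqrt(5)) + (0) + (0)] = 40/20 = 2
  <chi_rho, chi_6> = (1/20)[1*(9)*conj(2) + 1*(-5)*conj(2) + 2*(sqrt(5))*conj(-1/2 + sqrt(5)/2) + 2*(sqrt(5) + 4)*conj(-sqrt(5)/2 - 1/2) + 2*(-sqrt(5))*conj(-sqrt(5)/2 - 1/2) + 2*(4 - sqrt(5))*conj(-1/2 + sqrt(5)/2) + 5*(-1)*conj(0) + 5*(5)*conj(0)]
      = (1/20)[(18) + (-10) + (5 - sqrt(5)) + (-5*sqrt(5) - 9) + (sqrt(5) + 5) + (-9 + 5*sqrt(5)) + (0) + (0)] = 0/20 = 0
  <chi_rho, chi_7> = (1/20)[1*(9)*conj(2) + 1*(-5)*conj(-2) + 2*(sqrt(5))*conj(1/2 - sqrt(5)/2) + 2*(sqrt(5) + 4)*conj(-sqrt(5)/2 - 1/2) + 2*(-sqrt(5))*conj(1/2 + sqrt(5)/2) + 2*(4 - sqrt(5))*conj(-1/2 + sqrt(5)/2) + 5*(-1)*conj(0) + 5*(5)*conj(0)]
      = (1/20)[(18) + (10) + (-5 + sqrt(5)) + (-5*sqrt(5) - 9) + (-5 - sqrt(5)) + (-9 + 5*sqrt(5)) + (0) + (0)] = 0/20 = 0
  <chi_rho, chi_8> = (1/20)[1*(9)*conj(2) + 1*(-5)*conj(2) + 2*(sqrt(5))*conj(-sqrt(5)/2 - 1/2) + 2*(sqrt(5) + 4)*conj(-1/2 + sqrt(5)/2) + 2*(-sqrt(5))*conj(-1/2 + sqrt(5)/2) + 2*(4 - sqrt(5))*conj(-sqrt(5)/2 - 1/2) + 5*(-1)*conj(0) + 5*(5)*conj(0)]
      = (1/20)[(18) + (-10) + (-5 - sqrt(5)) + (1 + 3*sqrt(5)) + (-5 + sqrt(5)) + (1 - 3*sqrt(5)) + (0) + (0)] = 0/20 = 0
Dimension check: dim(rho) = sum (mult * dim) = 2*1 + 0*1 + 0*1 + 3*1 + 2*2 + 0*2 + 0*2 + 0*2 = 9 = chi_rho(e) = 9.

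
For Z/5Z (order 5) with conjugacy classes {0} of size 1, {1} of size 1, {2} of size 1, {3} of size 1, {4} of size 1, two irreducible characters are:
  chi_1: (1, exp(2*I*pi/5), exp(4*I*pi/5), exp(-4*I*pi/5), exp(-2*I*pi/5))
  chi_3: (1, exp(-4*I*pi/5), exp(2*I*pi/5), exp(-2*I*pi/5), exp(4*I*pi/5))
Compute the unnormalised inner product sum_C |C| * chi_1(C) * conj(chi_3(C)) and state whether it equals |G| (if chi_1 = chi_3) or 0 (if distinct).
Sum = 0; so <chi_1, chi_3> = 0 (distinct irreducibles are orthogonal).

Why: Compute term by term over conjugacy classes (|C| * chi_1(C) * conj(chi_3(C))):
  1*(1)*conj(1) + 1*(exp(2*I*pi/5))*conj(exp(-4*I*pi/5)) + 1*(exp(4*I*pi/5))*conj(exp(2*I*pi/5)) + 1*(exp(-4*I*pi/5))*conj(exp(-2*I*pi/5)) + 1*(exp(-2*I*pi/5))*conj(exp(4*I*pi/5))
  = (1) + (exp(-4*I*pi/5)) + (exp(2*I*pi/5)) + (exp(-2*I*pi/5)) + (exp(4*I*pi/5))
  = 0.
(Exp terms are combined using exp(i*s)*conj(exp(i*t)) = exp(i*(s-t)), and sums of them are collapsed using the identity that for every m > 1 the m distinct m-th roots of unity sum to 0, e.g. 1 + exp(2*I*pi/3) + exp(-2*I*pi/3) = 0.)
Dividing by |G| = 5 gives 0/5 = 0, matching the row-orthogonality relation <chi_1, chi_3> = [chi_1 = chi_3].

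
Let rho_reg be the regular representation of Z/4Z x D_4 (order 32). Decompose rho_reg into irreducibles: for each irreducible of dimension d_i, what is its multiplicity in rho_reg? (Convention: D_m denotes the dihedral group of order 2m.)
Each irreducible V_i of dimension d_i appears with multiplicity d_i, i.e. rho_reg = (direct sum over all irreducibles V_i) d_i V_i. The irreducible dimensions for Z/4Z x D_4 are 1, 1, 1, 1, 1, 1, 1, 1, 1, 1, 1, 1, 1, 1, 1, 1, 2, 2, 2, 2: 16 irreducibles of dimension 1, each with multiplicity 1; 4 irreducibles of dimension 2, each with multiplicity 2. Total dimension 16*1*1 + 4*2*2 = 32 = |G|.

Argument: General theorem: in the regular representation of a finite group G, each irreducible appears with multiplicity equal to its dimension. Check: dim(rho_reg) = sum d_i^2 = 1 + 1 + 1 + 1 + 1 + 1 + 1 + 1 + 1 + 1 + 1 + 1 + 1 + 1 + 1 + 1 + 4 + 4 + 4 + 4 = 32 = |G|.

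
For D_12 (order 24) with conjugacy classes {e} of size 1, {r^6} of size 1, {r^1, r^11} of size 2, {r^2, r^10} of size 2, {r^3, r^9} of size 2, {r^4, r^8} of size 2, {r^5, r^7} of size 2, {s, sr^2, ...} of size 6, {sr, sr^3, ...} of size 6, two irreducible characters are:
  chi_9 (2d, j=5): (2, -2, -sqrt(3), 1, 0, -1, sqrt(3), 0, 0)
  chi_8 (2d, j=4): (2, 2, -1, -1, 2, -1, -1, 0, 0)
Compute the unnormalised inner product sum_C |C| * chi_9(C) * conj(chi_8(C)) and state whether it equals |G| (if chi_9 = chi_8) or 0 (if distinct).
Sum = 0; so <chi_9, chi_8> = 0 (distinct irreducibles are orthogonal).

Argument: Compute term by term over conjugacy classes (|C| * chi_9(C) * conj(chi_8(C))):
  1*(2)*conj(2) + 1*(-2)*conj(2) + 2*(-sqrt(3))*conj(-1) + 2*(1)*conj(-1) + 2*(0)*conj(2) + 2*(-1)*conj(-1) + 2*(sqrt(3))*conj(-1) + 6*(0)*conj(0) + 6*(0)*conj(0)
  = (4) + (-4) + (2*sqrt(3)) + (-2) + (0) + (2) + (-2*sqrt(3)) + (0) + (0)
  = 0.
Dividing by |G| = 24 gives 0/24 = 0, matching the row-orthogonality relation <chi_9, chi_8> = [chi_9 = chi_8].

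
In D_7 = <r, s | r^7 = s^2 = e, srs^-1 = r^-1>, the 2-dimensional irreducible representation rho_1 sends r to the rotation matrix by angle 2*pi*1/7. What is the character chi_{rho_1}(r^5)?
chi_{rho_1}(r^5) = 2*cos(2*pi*1*5/7) = -2*cos(3*pi/7)

Why: rho_1(r^5) is rotation by angle 2*pi*1*5/7, whose trace is 2*cos(2*pi*1*5/7) = -2*cos(3*pi/7).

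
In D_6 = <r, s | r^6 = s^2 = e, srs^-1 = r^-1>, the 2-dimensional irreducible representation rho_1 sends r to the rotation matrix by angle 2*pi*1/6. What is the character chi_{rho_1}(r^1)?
chi_{rho_1}(r^1) = 2*cos(2*pi*1*1/6) = 1

Proof sketch: rho_1(r^1) is rotation by angle 2*pi*1*1/6, whose trace is 2*cos(2*pi*1*1/6) = 1.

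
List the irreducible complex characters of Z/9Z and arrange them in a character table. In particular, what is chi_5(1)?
Character table of Z/9Z (irreps indexed chi_0,...,chi_8 with chi_k(m) = zeta_9^(k*m), zeta_9 = exp(2*pi*i/9)):
  irrep \ class  {0} (size 1)  {1} (size 1)    {2} (size 1)    {3} (size 1)    {4} (size 1)    {5} (size 1)    {6} (size 1)    {7} (size 1)    {8} (size 1)  
  chi_0          1             1               1               1               1               1               1               1               1             
  chi_1          1             exp(2*I*pi/9)   exp(4*I*pi/9)   exp(2*I*pi/3)   exp(8*I*pi/9)   exp(-8*I*pi/9)  exp(-2*I*pi/3)  exp(-4*I*pi/9)  exp(-2*I*pi/9)
  chi_2          1             exp(4*I*pi/9)   exp(8*I*pi/9)   exp(-2*I*pi/3)  exp(-2*I*pi/9)  exp(2*I*pi/9)   exp(2*I*pi/3)   exp(-8*I*pi/9)  exp(-4*I*pi/9)
  chi_3          1             exp(2*I*pi/3)   exp(-2*I*pi/3)  1               exp(2*I*pi/3)   exp(-2*I*pi/3)  1               exp(2*I*pi/3)   exp(-2*I*pi/3)
  chi_4          1             exp(8*I*pi/9)   exp(-2*I*pi/9)  exp(2*I*pi/3)   exp(-4*I*pi/9)  exp(4*I*pi/9)   exp(-2*I*pi/3)  exp(2*I*pi/9)   exp(-8*I*pi/9)
  chi_5          1             exp(-8*I*pi/9)  exp(2*I*pi/9)   exp(-2*I*pi/3)  exp(4*I*pi/9)   exp(-4*I*pi/9)  exp(2*I*pi/3)   exp(-2*I*pi/9)  exp(8*I*pi/9) 
  chi_6          1             exp(-2*I*pi/3)  exp(2*I*pi/3)   1               exp(-2*I*pi/3)  exp(2*I*pi/3)   1               exp(-2*I*pi/3)  exp(2*I*pi/3) 
  chi_7          1             exp(-4*I*pi/9)  exp(-8*I*pi/9)  exp(2*I*pi/3)   exp(2*I*pi/9)   exp(-2*I*pi/9)  exp(-2*I*pi/3)  exp(8*I*pi/9)   exp(4*I*pi/9) 
  chi_8          1             exp(-2*I*pi/9)  exp(-4*I*pi/9)  exp(-2*I*pi/3)  exp(-8*I*pi/9)  exp(8*I*pi/9)   exp(2*I*pi/3)   exp(4*I*pi/9)   exp(2*I*pi/9) 

Spot check: chi_5(1) = zeta_9^(5*1) = zeta_9^5 = exp(-8*I*pi/9).

Proof sketch: Z/9Z is abelian, so all 9 irreducible complex representations are 1-dimensional. They are given by chi_k(m) = zeta_9^(k*m) for k = 0,...,8. Row orthogonality: sum_m chi_k(m) conj(chi_l(m)) = 9 * [k = l].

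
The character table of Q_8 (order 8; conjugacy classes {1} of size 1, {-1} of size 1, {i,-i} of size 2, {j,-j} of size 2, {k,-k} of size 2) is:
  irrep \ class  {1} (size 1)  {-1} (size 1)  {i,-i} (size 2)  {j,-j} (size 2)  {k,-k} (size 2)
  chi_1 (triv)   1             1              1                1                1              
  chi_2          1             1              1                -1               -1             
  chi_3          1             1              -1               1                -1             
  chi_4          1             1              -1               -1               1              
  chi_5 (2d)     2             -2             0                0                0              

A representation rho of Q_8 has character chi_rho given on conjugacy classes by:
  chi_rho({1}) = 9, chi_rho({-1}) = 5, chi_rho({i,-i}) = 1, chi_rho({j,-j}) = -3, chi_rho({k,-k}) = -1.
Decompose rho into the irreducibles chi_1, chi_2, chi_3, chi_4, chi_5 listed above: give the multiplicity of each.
Multiplicities: chi_1: 1, chi_2: 3, chi_3: 1, chi_4: 2, chi_5: 1.

Explanation: Use <chi_rho, chi> = (1/|G|) sum_C |C| * chi_rho(C) * conj(chi(C)) with |G| = 8 for each irreducible chi in the table:
  <chi_rho, chi_1> = (1/8)[1*(9)*conj(1) + 1*(5)*conj(1) + 2*(1)*conj(1) + 2*(-3)*conj(1) + 2*(-1)*conj(1)]
      = (1/8)[(9) + (5) + (2) + (-6) + (-2)] = 8/8 = 1
  <chi_rho, chi_2> = (1/8)[1*(9)*conj(1) + 1*(5)*conj(1) + 2*(1)*conj(1) + 2*(-3)*conj(-1) + 2*(-1)*conj(-1)]
      = (1/8)[(9) + (5) + (2) + (6) + (2)] = 24/8 = 3
  <chi_rho, chi_3> = (1/8)[1*(9)*conj(1) + 1*(5)*conj(1) + 2*(1)*conj(-1) + 2*(-3)*conj(1) + 2*(-1)*conj(-1)]
      = (1/8)[(9) + (5) + (-2) + (-6) + (2)] = 8/8 = 1
  <chi_rho, chi_4> = (1/8)[1*(9)*conj(1) + 1*(5)*conj(1) + 2*(1)*conj(-1) + 2*(-3)*conj(-1) + 2*(-1)*conj(1)]
      = (1/8)[(9) + (5) + (-2) + (6) + (-2)] = 16/8 = 2
  <chi_rho, chi_5> = (1/8)[1*(9)*conj(2) + 1*(5)*conj(-2) + 2*(1)*conj(0) + 2*(-3)*conj(0) + 2*(-1)*conj(0)]
      = (1/8)[(18) + (-10) + (0) + (0) + (0)] = 8/8 = 1
Dimension check: dim(rho) = sum (mult * dim) = 1*1 + 3*1 + 1*1 + 2*1 + 1*2 = 9 = chi_rho(e) = 9.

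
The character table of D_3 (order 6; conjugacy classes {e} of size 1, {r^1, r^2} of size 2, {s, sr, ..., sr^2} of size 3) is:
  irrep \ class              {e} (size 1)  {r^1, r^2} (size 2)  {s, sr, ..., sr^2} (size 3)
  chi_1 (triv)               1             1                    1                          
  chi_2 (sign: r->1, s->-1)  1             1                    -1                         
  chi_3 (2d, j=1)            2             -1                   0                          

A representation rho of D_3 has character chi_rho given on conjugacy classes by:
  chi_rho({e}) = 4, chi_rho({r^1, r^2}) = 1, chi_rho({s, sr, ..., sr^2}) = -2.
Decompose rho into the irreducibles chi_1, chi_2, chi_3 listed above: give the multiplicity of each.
Multiplicities: chi_1: 0, chi_2: 2, chi_3: 1.

Use <chi_rho, chi> = (1/|G|) sum_C |C| * chi_rho(C) * conj(chi(C)) with |G| = 6 for each irreducible chi in the table:
  <chi_rho, chi_1> = (1/6)[1*(4)*conj(1) + 2*(1)*conj(1) + 3*(-2)*conj(1)]
      = (1/6)[(4) + (2) + (-6)] = 0/6 = 0
  <chi_rho, chi_2> = (1/6)[1*(4)*conj(1) + 2*(1)*conj(1) + 3*(-2)*conj(-1)]
      = (1/6)[(4) + (2) + (6)] = 12/6 = 2
  <chi_rho, chi_3> = (1/6)[1*(4)*conj(2) + 2*(1)*conj(-1) + 3*(-2)*conj(0)]
      = (1/6)[(8) + (-2) + (0)] = 6/6 = 1
Dimension check: dim(rho) = sum (mult * dim) = 0*1 + 2*1 + 1*2 = 4 = chi_rho(e) = 4.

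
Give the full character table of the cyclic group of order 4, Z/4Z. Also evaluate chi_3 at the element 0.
Character table of Z/4Z (irreps indexed chi_0,...,chi_3 with chi_k(m) = zeta_4^(k*m), zeta_4 = exp(2*pi*i/4)):
  irrep \ class  {0} (size 1)  {1} (size 1)  {2} (size 1)  {3} (size 1)
  chi_0          1             1             1             1           
  chi_1          1             I             -1            -I          
  chi_2          1             -1            1             -1          
  chi_3          1             -I            -1            I           

Spot check: chi_3(0) = zeta_4^(3*0) = zeta_4^0 = 1.

Justification: Z/4Z is abelian, so all 4 irreducible complex representations are 1-dimensional. They are given by chi_k(m) = zeta_4^(k*m) for k = 0,...,3. Row orthogonality: sum_m chi_k(m) conj(chi_l(m)) = 4 * [k = l].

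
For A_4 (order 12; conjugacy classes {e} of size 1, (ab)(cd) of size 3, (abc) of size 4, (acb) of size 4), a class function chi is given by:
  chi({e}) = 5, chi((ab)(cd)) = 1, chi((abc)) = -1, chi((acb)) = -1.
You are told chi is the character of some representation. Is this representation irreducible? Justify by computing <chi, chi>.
Not irreducible (reducible): <chi, chi> = 3 > 1.

Reasoning: <chi, chi> = (1/|G|) sum_C |C| * |chi(C)|^2 = (1/12)[1*|5|^2 + 3*|1|^2 + 4*|-1|^2 + 4*|-1|^2]
  = (1/12)[(25) + (3) + (4) + (4)] = 36/12 = 3.
(Exp terms are combined using exp(i*s)*conj(exp(i*t)) = exp(i*(s-t)), and sums of them are collapsed using the identity that for every m > 1 the m distinct m-th roots of unity sum to 0, e.g. 1 + exp(2*I*pi/3) + exp(-2*I*pi/3) = 0.)
A character is irreducible iff <chi, chi> = 1, so this representation is reducible.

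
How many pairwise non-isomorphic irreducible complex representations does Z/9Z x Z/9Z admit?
81

Details: The number of irreducible complex representations of a finite group equals its number of conjugacy classes. Z/9Z x Z/9Z is abelian of order 81, so every element is its own conjugacy class: 81 classes, so Z/9Z x Z/9Z (order 81) has exactly 81 irreducible complex representations.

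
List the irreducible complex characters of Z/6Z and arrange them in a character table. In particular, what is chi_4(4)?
Character table of Z/6Z (irreps indexed chi_0,...,chi_5 with chi_k(m) = zeta_6^(k*m), zeta_6 = exp(2*pi*i/6)):
  irrep \ class  {0} (size 1)  {1} (size 1)    {2} (size 1)    {3} (size 1)  {4} (size 1)    {5} (size 1)  
  chi_0          1             1               1               1             1               1             
  chi_1          1             exp(I*pi/3)     exp(2*I*pi/3)   -1            exp(-2*I*pi/3)  exp(-I*pi/3)  
  chi_2          1             exp(2*I*pi/3)   exp(-2*I*pi/3)  1             exp(2*I*pi/3)   exp(-2*I*pi/3)
  chi_3          1             -1              1               -1            1               -1            
  chi_4          1             exp(-2*I*pi/3)  exp(2*I*pi/3)   1             exp(-2*I*pi/3)  exp(2*I*pi/3) 
  chi_5          1             exp(-I*pi/3)    exp(-2*I*pi/3)  -1            exp(2*I*pi/3)   exp(I*pi/3)   

Spot check: chi_4(4) = zeta_6^(4*4) = zeta_6^16 = exp(-2*I*pi/3).

Argument: Z/6Z is abelian, so all 6 irreducible complex representations are 1-dimensional. They are given by chi_k(m) = zeta_6^(k*m) for k = 0,...,5. Row orthogonality: sum_m chi_k(m) conj(chi_l(m)) = 6 * [k = l].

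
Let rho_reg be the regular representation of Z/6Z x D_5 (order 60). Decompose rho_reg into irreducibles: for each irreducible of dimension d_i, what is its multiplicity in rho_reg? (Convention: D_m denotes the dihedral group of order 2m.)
Each irreducible V_i of dimension d_i appears with multiplicity d_i, i.e. rho_reg = (direct sum over all irreducibles V_i) d_i V_i. The irreducible dimensions for Z/6Z x D_5 are 1, 1, 1, 1, 1, 1, 1, 1, 1, 1, 1, 1, 2, 2, 2, 2, 2, 2, 2, 2, 2, 2, 2, 2: 12 irreducibles of dimension 1, each with multiplicity 1; 12 irreducibles of dimension 2, each with multiplicity 2. Total dimension 12*1*1 + 12*2*2 = 60 = |G|.

Argument: General theorem: in the regular representation of a finite group G, each irreducible appears with multiplicity equal to its dimension. Check: dim(rho_reg) = sum d_i^2 = 1 + 1 + 1 + 1 + 1 + 1 + 1 + 1 + 1 + 1 + 1 + 1 + 4 + 4 + 4 + 4 + 4 + 4 + 4 + 4 + 4 + 4 + 4 + 4 = 60 = |G|.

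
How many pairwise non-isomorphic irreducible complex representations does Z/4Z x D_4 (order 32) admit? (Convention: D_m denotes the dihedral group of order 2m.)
20

Justification: The number of irreducible complex representations of a finite group equals its number of conjugacy classes. For a direct product, #classes(G x H) = #classes(G) * #classes(H). Z/4Z has 4 classes (abelian), D_4 has 5 classes, so 4 * 5 = 20, so Z/4Z x D_4 (order 32) has exactly 20 irreducible complex representations.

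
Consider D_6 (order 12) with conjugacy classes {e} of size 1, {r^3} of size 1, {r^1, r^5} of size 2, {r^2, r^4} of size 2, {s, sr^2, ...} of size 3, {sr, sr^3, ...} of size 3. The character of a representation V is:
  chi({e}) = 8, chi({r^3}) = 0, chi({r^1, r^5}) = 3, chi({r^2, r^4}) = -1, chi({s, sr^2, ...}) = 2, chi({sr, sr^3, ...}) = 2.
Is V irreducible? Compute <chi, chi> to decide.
Not irreducible (reducible): <chi, chi> = 9 > 1.

Working: <chi, chi> = (1/|G|) sum_C |C| * |chi(C)|^2 = (1/12)[1*|8|^2 + 1*|0|^2 + 2*|3|^2 + 2*|-1|^2 + 3*|2|^2 + 3*|2|^2]
  = (1/12)[(64) + (0) + (18) + (2) + (12) + (12)] = 108/12 = 9.
A character is irreducible iff <chi, chi> = 1, so this representation is reducible.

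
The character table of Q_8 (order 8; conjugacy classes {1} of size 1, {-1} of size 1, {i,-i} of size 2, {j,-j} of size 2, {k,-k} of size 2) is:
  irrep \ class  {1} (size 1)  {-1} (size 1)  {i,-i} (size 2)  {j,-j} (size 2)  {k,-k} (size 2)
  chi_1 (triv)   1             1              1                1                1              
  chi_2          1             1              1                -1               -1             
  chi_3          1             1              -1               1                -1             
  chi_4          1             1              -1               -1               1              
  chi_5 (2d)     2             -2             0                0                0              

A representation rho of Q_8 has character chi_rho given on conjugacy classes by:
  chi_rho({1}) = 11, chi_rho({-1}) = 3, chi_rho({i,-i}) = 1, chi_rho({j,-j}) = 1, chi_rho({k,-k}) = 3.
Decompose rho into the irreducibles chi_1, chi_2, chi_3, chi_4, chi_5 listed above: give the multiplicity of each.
Multiplicities: chi_1: 3, chi_2: 1, chi_3: 1, chi_4: 2, chi_5: 2.

Working: Use <chi_rho, chi> = (1/|G|) sum_C |C| * chi_rho(C) * conj(chi(C)) with |G| = 8 for each irreducible chi in the table:
  <chi_rho, chi_1> = (1/8)[1*(11)*conj(1) + 1*(3)*conj(1) + 2*(1)*conj(1) + 2*(1)*conj(1) + 2*(3)*conj(1)]
      = (1/8)[(11) + (3) + (2) + (2) + (6)] = 24/8 = 3
  <chi_rho, chi_2> = (1/8)[1*(11)*conj(1) + 1*(3)*conj(1) + 2*(1)*conj(1) + 2*(1)*conj(-1) + 2*(3)*conj(-1)]
      = (1/8)[(11) + (3) + (2) + (-2) + (-6)] = 8/8 = 1
  <chi_rho, chi_3> = (1/8)[1*(11)*conj(1) + 1*(3)*conj(1) + 2*(1)*conj(-1) + 2*(1)*conj(1) + 2*(3)*conj(-1)]
      = (1/8)[(11) + (3) + (-2) + (2) + (-6)] = 8/8 = 1
  <chi_rho, chi_4> = (1/8)[1*(11)*conj(1) + 1*(3)*conj(1) + 2*(1)*conj(-1) + 2*(1)*conj(-1) + 2*(3)*conj(1)]
      = (1/8)[(11) + (3) + (-2) + (-2) + (6)] = 16/8 = 2
  <chi_rho, chi_5> = (1/8)[1*(11)*conj(2) + 1*(3)*conj(-2) + 2*(1)*conj(0) + 2*(1)*conj(0) + 2*(3)*conj(0)]
      = (1/8)[(22) + (-6) + (0) + (0) + (0)] = 16/8 = 2
Dimension check: dim(rho) = sum (mult * dim) = 3*1 + 1*1 + 1*1 + 2*1 + 2*2 = 11 = chi_rho(e) = 11.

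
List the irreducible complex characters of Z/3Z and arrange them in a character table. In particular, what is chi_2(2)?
Character table of Z/3Z (irreps indexed chi_0,...,chi_2 with chi_k(m) = zeta_3^(k*m), zeta_3 = exp(2*pi*i/3)):
  irrep \ class  {0} (size 1)  {1} (size 1)    {2} (size 1)  
  chi_0          1             1               1             
  chi_1          1             exp(2*I*pi/3)   exp(-2*I*pi/3)
  chi_2          1             exp(-2*I*pi/3)  exp(2*I*pi/3) 

Spot check: chi_2(2) = zeta_3^(2*2) = zeta_3^4 = exp(2*I*pi/3).

Why: Z/3Z is abelian, so all 3 irreducible complex representations are 1-dimensional. They are given by chi_k(m) = zeta_3^(k*m) for k = 0,...,2. Row orthogonality: sum_m chi_k(m) conj(chi_l(m)) = 3 * [k = l].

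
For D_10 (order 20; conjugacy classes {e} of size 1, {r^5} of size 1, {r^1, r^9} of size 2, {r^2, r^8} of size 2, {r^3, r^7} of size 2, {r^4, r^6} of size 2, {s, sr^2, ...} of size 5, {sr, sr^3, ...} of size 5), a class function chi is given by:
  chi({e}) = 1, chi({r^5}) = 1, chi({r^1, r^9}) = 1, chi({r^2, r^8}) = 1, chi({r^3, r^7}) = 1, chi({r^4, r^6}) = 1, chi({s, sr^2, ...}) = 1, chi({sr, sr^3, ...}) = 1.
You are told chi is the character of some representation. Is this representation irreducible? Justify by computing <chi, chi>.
Irreducible: <chi, chi> = 1.

Proof sketch: <chi, chi> = (1/|G|) sum_C |C| * |chi(C)|^2 = (1/20)[1*|1|^2 + 1*|1|^2 + 2*|1|^2 + 2*|1|^2 + 2*|1|^2 + 2*|1|^2 + 5*|1|^2 + 5*|1|^2]
  = (1/20)[(1) + (1) + (2) + (2) + (2) + (2) + (5) + (5)] = 20/20 = 1.
A character is irreducible iff <chi, chi> = 1, so this representation is irreducible.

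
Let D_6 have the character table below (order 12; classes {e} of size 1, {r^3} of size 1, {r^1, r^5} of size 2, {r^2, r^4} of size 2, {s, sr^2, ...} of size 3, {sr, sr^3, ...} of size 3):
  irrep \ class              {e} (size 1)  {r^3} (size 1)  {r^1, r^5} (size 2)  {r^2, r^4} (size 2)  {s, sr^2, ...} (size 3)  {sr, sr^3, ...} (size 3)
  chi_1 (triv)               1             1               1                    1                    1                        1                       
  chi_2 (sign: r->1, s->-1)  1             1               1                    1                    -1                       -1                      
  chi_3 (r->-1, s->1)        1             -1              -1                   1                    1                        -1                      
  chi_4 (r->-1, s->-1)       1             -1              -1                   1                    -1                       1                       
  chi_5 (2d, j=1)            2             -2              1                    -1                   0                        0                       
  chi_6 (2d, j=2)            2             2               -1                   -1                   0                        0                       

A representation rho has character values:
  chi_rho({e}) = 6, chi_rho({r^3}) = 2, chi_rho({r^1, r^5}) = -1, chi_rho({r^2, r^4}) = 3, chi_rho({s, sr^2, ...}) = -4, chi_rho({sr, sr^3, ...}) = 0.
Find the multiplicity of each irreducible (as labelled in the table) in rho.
Multiplicities: chi_1: 0, chi_2: 2, chi_3: 0, chi_4: 2, chi_5: 0, chi_6: 1.

Solution. Use <chi_rho, chi> = (1/|G|) sum_C |C| * chi_rho(C) * conj(chi(C)) with |G| = 12 for each irreducible chi in the table:
  <chi_rho, chi_1> = (1/12)[1*(6)*conj(1) + 1*(2)*conj(1) + 2*(-1)*conj(1) + 2*(3)*conj(1) + 3*(-4)*conj(1) + 3*(0)*conj(1)]
      = (1/12)[(6) + (2) + (-2) + (6) + (-12) + (0)] = 0/12 = 0
  <chi_rho, chi_2> = (1/12)[1*(6)*conj(1) + 1*(2)*conj(1) + 2*(-1)*conj(1) + 2*(3)*conj(1) + 3*(-4)*conj(-1) + 3*(0)*conj(-1)]
      = (1/12)[(6) + (2) + (-2) + (6) + (12) + (0)] = 24/12 = 2
  <chi_rho, chi_3> = (1/12)[1*(6)*conj(1) + 1*(2)*conj(-1) + 2*(-1)*conj(-1) + 2*(3)*conj(1) + 3*(-4)*conj(1) + 3*(0)*conj(-1)]
      = (1/12)[(6) + (-2) + (2) + (6) + (-12) + (0)] = 0/12 = 0
  <chi_rho, chi_4> = (1/12)[1*(6)*conj(1) + 1*(2)*conj(-1) + 2*(-1)*conj(-1) + 2*(3)*conj(1) + 3*(-4)*conj(-1) + 3*(0)*conj(1)]
      = (1/12)[(6) + (-2) + (2) + (6) + (12) + (0)] = 24/12 = 2
  <chi_rho, chi_5> = (1/12)[1*(6)*conj(2) + 1*(2)*conj(-2) + 2*(-1)*conj(1) + 2*(3)*conj(-1) + 3*(-4)*conj(0) + 3*(0)*conj(0)]
      = (1/12)[(12) + (-4) + (-2) + (-6) + (0) + (0)] = 0/12 = 0
  <chi_rho, chi_6> = (1/12)[1*(6)*conj(2) + 1*(2)*conj(2) + 2*(-1)*conj(-1) + 2*(3)*conj(-1) + 3*(-4)*conj(0) + 3*(0)*conj(0)]
      = (1/12)[(12) + (4) + (2) + (-6) + (0) + (0)] = 12/12 = 1
Dimension check: dim(rho) = sum (mult * dim) = 0*1 + 2*1 + 0*1 + 2*1 + 0*2 + 1*2 = 6 = chi_rho(e) = 6.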